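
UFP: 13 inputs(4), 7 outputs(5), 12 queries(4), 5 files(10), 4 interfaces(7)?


UFP = EI*4 + EO*5 + EQ*4 + ILF*10 + EIF*7
UFP = 13*4 + 7*5 + 12*4 + 5*10 + 4*7
UFP = 52 + 35 + 48 + 50 + 28
UFP = 213

213


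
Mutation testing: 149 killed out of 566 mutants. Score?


Mutation score = killed / total * 100
Mutation score = 149 / 566 * 100
Mutation score = 26.33%

26.33%


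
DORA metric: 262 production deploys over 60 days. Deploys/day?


Formula: deployments per day = releases / days
= 262 / 60
= 4.367 deploys/day
(equivalently, 30.57 deploys/week)

4.367 deploys/day


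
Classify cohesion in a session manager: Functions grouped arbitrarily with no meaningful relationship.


Reasoning: Worst: random grouping
Type: Coincidental cohesion

Coincidental cohesion


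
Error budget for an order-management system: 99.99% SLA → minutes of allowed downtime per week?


Formula: allowed downtime = period * (100 - SLA) / 100
Period (week) = 10080 minutes
Unavailability fraction = (100 - 99.99) / 100
Allowed downtime = 10080 * (100 - 99.99) / 100
Allowed downtime = 1.008 minutes

1.008 minutes


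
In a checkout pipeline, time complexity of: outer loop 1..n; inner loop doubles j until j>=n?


Reasoning: linear outer times logarithmic inner
Complexity: O(n log n)

O(n log n)


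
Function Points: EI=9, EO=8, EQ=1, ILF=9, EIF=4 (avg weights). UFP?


UFP = EI*4 + EO*5 + EQ*4 + ILF*10 + EIF*7
UFP = 9*4 + 8*5 + 1*4 + 9*10 + 4*7
UFP = 36 + 40 + 4 + 90 + 28
UFP = 198

198


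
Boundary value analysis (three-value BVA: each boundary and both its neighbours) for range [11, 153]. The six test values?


Range: [11, 153]
Boundaries: just below min, min, min+1, max-1, max, just above max
Values: [10, 11, 12, 152, 153, 154]

[10, 11, 12, 152, 153, 154]


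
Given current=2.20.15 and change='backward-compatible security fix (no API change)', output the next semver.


Current: 2.20.15
Change category: 'backward-compatible security fix (no API change)' → patch bump
SemVer rule: patch bump → increment PATCH (MAJOR and MINOR unchanged)
New: 2.20.16

2.20.16


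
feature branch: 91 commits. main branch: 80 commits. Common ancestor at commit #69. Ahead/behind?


Common ancestor: commit #69
feature commits after divergence: 91 - 69 = 22
main commits after divergence: 80 - 69 = 11
feature is 22 commits ahead of main
main is 11 commits ahead of feature

feature ahead: 22, main ahead: 11


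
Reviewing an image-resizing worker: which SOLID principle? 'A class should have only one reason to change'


This describes the Single Responsibility Principle (SRP)

Single Responsibility Principle (SRP)


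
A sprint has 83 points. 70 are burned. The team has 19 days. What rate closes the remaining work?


Formula: Required rate = Remaining points / Days left
Remaining = 83 - 70 = 13 points
Required rate = 13 / 19 = 0.68 points/day

0.68 points/day


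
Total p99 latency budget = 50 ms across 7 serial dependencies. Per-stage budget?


Formula: per_stage = total_budget / stages
per_stage = 50 / 7
per_stage = 7.14 ms

7.14 ms


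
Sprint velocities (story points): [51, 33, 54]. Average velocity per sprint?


Formula: Avg velocity = Total points / Number of sprints
Points: [51, 33, 54]
Sum = 51 + 33 + 54 = 138
Avg velocity = 138 / 3 = 46.0 points/sprint

46.0 points/sprint


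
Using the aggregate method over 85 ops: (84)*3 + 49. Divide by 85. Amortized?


Formula: Amortized cost = Total cost / Operations
Total cost = (84 * 3) + (1 * 49)
Total cost = 252 + 49 = 301
Amortized = 301 / 85 = 3.5412

3.5412


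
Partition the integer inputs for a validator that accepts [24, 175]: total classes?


Valid range: [24, 175]
Class 1: x < 24 — invalid
Class 2: 24 ≤ x ≤ 175 — valid
Class 3: x > 175 — invalid
Total equivalence classes: 3

3 equivalence classes


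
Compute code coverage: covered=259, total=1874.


Coverage = covered / total * 100
Coverage = 259 / 1874 * 100
Coverage = 13.82%

13.82%


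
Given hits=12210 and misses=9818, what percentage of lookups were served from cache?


Formula: hit rate = hits / (hits + misses) * 100
hit rate = 12210 / (12210 + 9818) * 100
hit rate = 12210 / 22028 * 100
hit rate = 55.43%

55.43%


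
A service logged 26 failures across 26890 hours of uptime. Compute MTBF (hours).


Formula: MTBF = Total operating time / Number of failures
MTBF = 26890 / 26
MTBF = 1034.23 hours

1034.23 hours


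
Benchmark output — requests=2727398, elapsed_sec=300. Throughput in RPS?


Formula: throughput = requests / seconds
throughput = 2727398 / 300
throughput = 9091.33 requests/second

9091.33 requests/second


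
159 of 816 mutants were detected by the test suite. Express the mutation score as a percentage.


Mutation score = killed / total * 100
Mutation score = 159 / 816 * 100
Mutation score = 19.49%

19.49%


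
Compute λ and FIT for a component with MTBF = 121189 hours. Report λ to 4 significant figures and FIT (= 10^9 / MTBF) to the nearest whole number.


Formula: λ = 1 / MTBF; FIT = λ × 1e9 = 1e9 / MTBF
λ = 1 / 121189 ≈ 8.252e-06 failures/hour
FIT = 1e9 / 121189 ≈ 8252 failures per 1e9 hours (nearest whole number)

λ = 8.252e-06 /h, FIT = 8252


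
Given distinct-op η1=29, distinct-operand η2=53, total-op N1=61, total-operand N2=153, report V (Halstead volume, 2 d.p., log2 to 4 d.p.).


Formula: V = N * log2(η), where N = N1 + N2 and η = η1 + η2
η = 29 + 53 = 82
N = 61 + 153 = 214
log2(82) ≈ 6.3576
V = 214 * 6.3576 = 1360.53

1360.53


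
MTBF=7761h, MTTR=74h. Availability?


Availability = MTBF / (MTBF + MTTR)
Availability = 7761 / (7761 + 74)
Availability = 7761 / 7835
Availability = 99.0555%

99.0555%


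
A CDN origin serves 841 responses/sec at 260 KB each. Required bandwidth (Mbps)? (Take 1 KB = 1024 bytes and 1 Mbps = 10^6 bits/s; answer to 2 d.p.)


Formula: Mbps = payload_bytes * RPS * 8 / 1e6
Payload per request = 260 KB = 260 * 1024 = 266240 bytes
Total bytes/sec = 266240 * 841 = 223907840
Total bits/sec = 223907840 * 8 = 1791262720
Mbps = 1791262720 / 1e6 = 1791.26

1791.26 Mbps


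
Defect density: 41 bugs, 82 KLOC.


Defect density = defects / KLOC
Defect density = 41 / 82
Defect density = 0.5 defects/KLOC

0.5 defects/KLOC


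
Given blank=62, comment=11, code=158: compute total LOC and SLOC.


Total LOC = blank + comment + code
Total LOC = 62 + 11 + 158 = 231
SLOC (source only) = code = 158

Total LOC: 231, SLOC: 158


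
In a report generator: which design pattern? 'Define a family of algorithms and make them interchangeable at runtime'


This matches the Strategy pattern

Strategy


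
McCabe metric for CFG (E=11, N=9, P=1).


Formula: V(G) = E - N + 2P
V(G) = 11 - 9 + 2*1
V(G) = 2 + 2
V(G) = 4

4


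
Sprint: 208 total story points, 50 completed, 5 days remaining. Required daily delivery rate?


Formula: Required rate = Remaining points / Days left
Remaining = 208 - 50 = 158 points
Required rate = 158 / 5 = 31.6 points/day

31.6 points/day


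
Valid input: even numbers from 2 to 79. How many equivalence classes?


Constraint: even integers in [2, 79]
Class 1: x < 2 — out-of-range invalid
Class 2: x in [2,79] but odd — wrong type invalid
Class 3: x in [2,79] and even — valid
Class 4: x > 79 — out-of-range invalid
Total equivalence classes: 4

4 equivalence classes


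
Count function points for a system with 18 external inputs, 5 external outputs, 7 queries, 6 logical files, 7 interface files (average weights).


UFP = EI*4 + EO*5 + EQ*4 + ILF*10 + EIF*7
UFP = 18*4 + 5*5 + 7*4 + 6*10 + 7*7
UFP = 72 + 25 + 28 + 60 + 49
UFP = 234

234


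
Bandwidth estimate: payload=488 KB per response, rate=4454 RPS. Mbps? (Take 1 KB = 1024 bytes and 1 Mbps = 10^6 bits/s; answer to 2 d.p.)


Formula: Mbps = payload_bytes * RPS * 8 / 1e6
Payload per request = 488 KB = 488 * 1024 = 499712 bytes
Total bytes/sec = 499712 * 4454 = 2225717248
Total bits/sec = 2225717248 * 8 = 17805737984
Mbps = 17805737984 / 1e6 = 17805.74

17805.74 Mbps


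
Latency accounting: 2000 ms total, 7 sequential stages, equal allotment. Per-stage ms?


Formula: per_stage = total_budget / stages
per_stage = 2000 / 7
per_stage = 285.71 ms

285.71 ms


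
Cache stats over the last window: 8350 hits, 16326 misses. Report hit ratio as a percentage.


Formula: hit rate = hits / (hits + misses) * 100
hit rate = 8350 / (8350 + 16326) * 100
hit rate = 8350 / 24676 * 100
hit rate = 33.84%

33.84%


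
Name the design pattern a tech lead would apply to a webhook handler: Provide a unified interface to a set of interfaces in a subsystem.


This matches the Facade pattern

Facade


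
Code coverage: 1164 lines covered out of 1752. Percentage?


Coverage = covered / total * 100
Coverage = 1164 / 1752 * 100
Coverage = 66.44%

66.44%


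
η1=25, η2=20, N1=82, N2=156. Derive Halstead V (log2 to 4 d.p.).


Formula: V = N * log2(η), where N = N1 + N2 and η = η1 + η2
η = 25 + 20 = 45
N = 82 + 156 = 238
log2(45) ≈ 5.4919
V = 238 * 5.4919 = 1307.07

1307.07


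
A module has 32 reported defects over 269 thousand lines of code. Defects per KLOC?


Defect density = defects / KLOC
Defect density = 32 / 269
Defect density = 0.119 defects/KLOC

0.119 defects/KLOC


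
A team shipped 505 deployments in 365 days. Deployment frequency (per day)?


Formula: deployments per day = releases / days
= 505 / 365
= 1.384 deploys/day
(equivalently, 9.68 deploys/week)

1.384 deploys/day


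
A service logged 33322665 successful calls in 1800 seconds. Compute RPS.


Formula: throughput = requests / seconds
throughput = 33322665 / 1800
throughput = 18512.59 requests/second

18512.59 requests/second


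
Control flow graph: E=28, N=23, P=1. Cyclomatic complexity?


Formula: V(G) = E - N + 2P
V(G) = 28 - 23 + 2*1
V(G) = 5 + 2
V(G) = 7

7


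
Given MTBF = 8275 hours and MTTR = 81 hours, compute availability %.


Availability = MTBF / (MTBF + MTTR)
Availability = 8275 / (8275 + 81)
Availability = 8275 / 8356
Availability = 99.0306%

99.0306%


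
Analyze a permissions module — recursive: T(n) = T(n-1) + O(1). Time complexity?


Reasoning: linear recursion with constant work per frame
Complexity: O(n)

O(n)


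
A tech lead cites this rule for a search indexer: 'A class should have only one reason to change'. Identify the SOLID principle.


This describes the Single Responsibility Principle (SRP)

Single Responsibility Principle (SRP)


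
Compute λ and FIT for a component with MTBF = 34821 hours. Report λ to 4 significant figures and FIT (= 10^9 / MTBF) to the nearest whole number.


Formula: λ = 1 / MTBF; FIT = λ × 1e9 = 1e9 / MTBF
λ = 1 / 34821 ≈ 2.872e-05 failures/hour
FIT = 1e9 / 34821 ≈ 28718 failures per 1e9 hours (nearest whole number)

λ = 2.872e-05 /h, FIT = 28718


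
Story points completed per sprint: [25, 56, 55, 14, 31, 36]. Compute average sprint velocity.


Formula: Avg velocity = Total points / Number of sprints
Points: [25, 56, 55, 14, 31, 36]
Sum = 25 + 56 + 55 + 14 + 31 + 36 = 217
Avg velocity = 217 / 6 = 36.17 points/sprint

36.17 points/sprint


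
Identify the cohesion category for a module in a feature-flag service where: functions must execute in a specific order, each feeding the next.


Reasoning: Output of one is input to next
Type: Sequential cohesion

Sequential cohesion


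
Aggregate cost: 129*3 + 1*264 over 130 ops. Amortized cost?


Formula: Amortized cost = Total cost / Operations
Total cost = (129 * 3) + (1 * 264)
Total cost = 387 + 264 = 651
Amortized = 651 / 130 = 5.0077

5.0077


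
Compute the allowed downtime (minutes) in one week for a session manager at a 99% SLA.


Formula: allowed downtime = period * (100 - SLA) / 100
Period (week) = 10080 minutes
Unavailability fraction = (100 - 99.0) / 100
Allowed downtime = 10080 * (100 - 99.0) / 100
Allowed downtime = 100.8 minutes

100.8 minutes


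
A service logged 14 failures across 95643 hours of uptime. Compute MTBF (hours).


Formula: MTBF = Total operating time / Number of failures
MTBF = 95643 / 14
MTBF = 6831.64 hours

6831.64 hours


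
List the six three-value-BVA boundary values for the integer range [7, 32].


Range: [7, 32]
Boundaries: just below min, min, min+1, max-1, max, just above max
Values: [6, 7, 8, 31, 32, 33]

[6, 7, 8, 31, 32, 33]


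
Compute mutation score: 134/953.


Mutation score = killed / total * 100
Mutation score = 134 / 953 * 100
Mutation score = 14.06%

14.06%


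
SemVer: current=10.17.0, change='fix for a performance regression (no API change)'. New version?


Current: 10.17.0
Change category: 'fix for a performance regression (no API change)' → patch bump
SemVer rule: patch bump → increment PATCH (MAJOR and MINOR unchanged)
New: 10.17.1

10.17.1


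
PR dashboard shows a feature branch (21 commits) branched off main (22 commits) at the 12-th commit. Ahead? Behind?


Common ancestor: commit #12
feature commits after divergence: 21 - 12 = 9
main commits after divergence: 22 - 12 = 10
feature is 9 commits ahead of main
main is 10 commits ahead of feature

feature ahead: 9, main ahead: 10


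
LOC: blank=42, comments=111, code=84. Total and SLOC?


Total LOC = blank + comment + code
Total LOC = 42 + 111 + 84 = 237
SLOC (source only) = code = 84

Total LOC: 237, SLOC: 84


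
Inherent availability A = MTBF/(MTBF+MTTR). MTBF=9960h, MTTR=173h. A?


Availability = MTBF / (MTBF + MTTR)
Availability = 9960 / (9960 + 173)
Availability = 9960 / 10133
Availability = 98.2927%

98.2927%


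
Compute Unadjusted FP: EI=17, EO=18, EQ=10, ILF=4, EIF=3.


UFP = EI*4 + EO*5 + EQ*4 + ILF*10 + EIF*7
UFP = 17*4 + 18*5 + 10*4 + 4*10 + 3*7
UFP = 68 + 90 + 40 + 40 + 21
UFP = 259

259


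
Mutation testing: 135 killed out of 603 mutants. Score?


Mutation score = killed / total * 100
Mutation score = 135 / 603 * 100
Mutation score = 22.39%

22.39%


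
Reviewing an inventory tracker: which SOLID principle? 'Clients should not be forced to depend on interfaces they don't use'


This describes the Interface Segregation Principle (ISP)

Interface Segregation Principle (ISP)


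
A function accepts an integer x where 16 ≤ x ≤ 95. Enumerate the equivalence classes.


Valid range: [16, 95]
Class 1: x < 16 — invalid
Class 2: 16 ≤ x ≤ 95 — valid
Class 3: x > 95 — invalid
Total equivalence classes: 3

3 equivalence classes


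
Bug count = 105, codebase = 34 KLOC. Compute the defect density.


Defect density = defects / KLOC
Defect density = 105 / 34
Defect density = 3.088 defects/KLOC

3.088 defects/KLOC


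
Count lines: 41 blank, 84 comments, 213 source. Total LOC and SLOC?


Total LOC = blank + comment + code
Total LOC = 41 + 84 + 213 = 338
SLOC (source only) = code = 213

Total LOC: 338, SLOC: 213


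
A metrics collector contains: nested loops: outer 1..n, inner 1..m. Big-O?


Reasoning: product of independent bounds
Complexity: O(n*m)

O(n*m)


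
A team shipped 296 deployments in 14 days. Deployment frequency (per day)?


Formula: deployments per day = releases / days
= 296 / 14
= 21.143 deploys/day
(equivalently, 148.0 deploys/week)

21.143 deploys/day


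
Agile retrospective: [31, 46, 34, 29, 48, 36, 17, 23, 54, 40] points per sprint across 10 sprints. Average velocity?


Formula: Avg velocity = Total points / Number of sprints
Points: [31, 46, 34, 29, 48, 36, 17, 23, 54, 40]
Sum = 31 + 46 + 34 + 29 + 48 + 36 + 17 + 23 + 54 + 40 = 358
Avg velocity = 358 / 10 = 35.8 points/sprint

35.8 points/sprint


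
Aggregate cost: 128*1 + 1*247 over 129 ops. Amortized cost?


Formula: Amortized cost = Total cost / Operations
Total cost = (128 * 1) + (1 * 247)
Total cost = 128 + 247 = 375
Amortized = 375 / 129 = 2.907

2.907


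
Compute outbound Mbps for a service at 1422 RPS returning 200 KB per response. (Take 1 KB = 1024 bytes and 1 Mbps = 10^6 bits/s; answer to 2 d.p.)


Formula: Mbps = payload_bytes * RPS * 8 / 1e6
Payload per request = 200 KB = 200 * 1024 = 204800 bytes
Total bytes/sec = 204800 * 1422 = 291225600
Total bits/sec = 291225600 * 8 = 2329804800
Mbps = 2329804800 / 1e6 = 2329.8

2329.8 Mbps


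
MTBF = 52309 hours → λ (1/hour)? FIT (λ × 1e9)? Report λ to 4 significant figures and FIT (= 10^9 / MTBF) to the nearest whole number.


Formula: λ = 1 / MTBF; FIT = λ × 1e9 = 1e9 / MTBF
λ = 1 / 52309 ≈ 1.912e-05 failures/hour
FIT = 1e9 / 52309 ≈ 19117 failures per 1e9 hours (nearest whole number)

λ = 1.912e-05 /h, FIT = 19117


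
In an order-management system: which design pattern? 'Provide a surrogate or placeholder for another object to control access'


This matches the Proxy pattern

Proxy


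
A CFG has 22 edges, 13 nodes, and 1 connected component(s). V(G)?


Formula: V(G) = E - N + 2P
V(G) = 22 - 13 + 2*1
V(G) = 9 + 2
V(G) = 11

11


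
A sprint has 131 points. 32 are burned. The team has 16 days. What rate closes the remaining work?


Formula: Required rate = Remaining points / Days left
Remaining = 131 - 32 = 99 points
Required rate = 99 / 16 = 6.19 points/day

6.19 points/day


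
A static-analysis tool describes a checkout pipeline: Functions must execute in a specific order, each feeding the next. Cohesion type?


Reasoning: Output of one is input to next
Type: Sequential cohesion

Sequential cohesion


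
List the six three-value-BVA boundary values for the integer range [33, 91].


Range: [33, 91]
Boundaries: just below min, min, min+1, max-1, max, just above max
Values: [32, 33, 34, 90, 91, 92]

[32, 33, 34, 90, 91, 92]


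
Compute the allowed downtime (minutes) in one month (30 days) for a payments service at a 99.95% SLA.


Formula: allowed downtime = period * (100 - SLA) / 100
Period (month (30 days)) = 43200 minutes
Unavailability fraction = (100 - 99.95) / 100
Allowed downtime = 43200 * (100 - 99.95) / 100
Allowed downtime = 21.6 minutes

21.6 minutes


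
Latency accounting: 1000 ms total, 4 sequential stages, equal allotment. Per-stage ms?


Formula: per_stage = total_budget / stages
per_stage = 1000 / 4
per_stage = 250.0 ms

250.0 ms


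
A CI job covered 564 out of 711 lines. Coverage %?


Coverage = covered / total * 100
Coverage = 564 / 711 * 100
Coverage = 79.32%

79.32%


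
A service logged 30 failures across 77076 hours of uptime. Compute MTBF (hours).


Formula: MTBF = Total operating time / Number of failures
MTBF = 77076 / 30
MTBF = 2569.2 hours

2569.2 hours


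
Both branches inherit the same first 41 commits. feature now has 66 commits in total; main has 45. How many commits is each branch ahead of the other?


Common ancestor: commit #41
feature commits after divergence: 66 - 41 = 25
main commits after divergence: 45 - 41 = 4
feature is 25 commits ahead of main
main is 4 commits ahead of feature

feature ahead: 25, main ahead: 4


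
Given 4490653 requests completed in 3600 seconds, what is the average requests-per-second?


Formula: throughput = requests / seconds
throughput = 4490653 / 3600
throughput = 1247.4 requests/second

1247.4 requests/second


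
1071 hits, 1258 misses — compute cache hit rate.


Formula: hit rate = hits / (hits + misses) * 100
hit rate = 1071 / (1071 + 1258) * 100
hit rate = 1071 / 2329 * 100
hit rate = 45.99%

45.99%


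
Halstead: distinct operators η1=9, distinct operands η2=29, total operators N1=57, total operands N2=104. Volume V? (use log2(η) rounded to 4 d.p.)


Formula: V = N * log2(η), where N = N1 + N2 and η = η1 + η2
η = 9 + 29 = 38
N = 57 + 104 = 161
log2(38) ≈ 5.2479
V = 161 * 5.2479 = 844.91

844.91


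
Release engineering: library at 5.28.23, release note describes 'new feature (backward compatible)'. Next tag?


Current: 5.28.23
Change category: 'new feature (backward compatible)' → minor bump
SemVer rule: minor bump → increment MINOR, reset PATCH to 0 (MAJOR unchanged)
New: 5.29.0

5.29.0


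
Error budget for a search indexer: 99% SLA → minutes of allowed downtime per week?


Formula: allowed downtime = period * (100 - SLA) / 100
Period (week) = 10080 minutes
Unavailability fraction = (100 - 99.0) / 100
Allowed downtime = 10080 * (100 - 99.0) / 100
Allowed downtime = 100.8 minutes

100.8 minutes


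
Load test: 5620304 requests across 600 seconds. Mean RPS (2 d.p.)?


Formula: throughput = requests / seconds
throughput = 5620304 / 600
throughput = 9367.17 requests/second

9367.17 requests/second


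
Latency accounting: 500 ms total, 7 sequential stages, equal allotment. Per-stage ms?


Formula: per_stage = total_budget / stages
per_stage = 500 / 7
per_stage = 71.43 ms

71.43 ms


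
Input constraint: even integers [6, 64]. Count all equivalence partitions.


Constraint: even integers in [6, 64]
Class 1: x < 6 — out-of-range invalid
Class 2: x in [6,64] but odd — wrong type invalid
Class 3: x in [6,64] and even — valid
Class 4: x > 64 — out-of-range invalid
Total equivalence classes: 4

4 equivalence classes


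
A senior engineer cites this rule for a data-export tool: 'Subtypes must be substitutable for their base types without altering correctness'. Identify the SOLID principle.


This describes the Liskov Substitution Principle (LSP)

Liskov Substitution Principle (LSP)


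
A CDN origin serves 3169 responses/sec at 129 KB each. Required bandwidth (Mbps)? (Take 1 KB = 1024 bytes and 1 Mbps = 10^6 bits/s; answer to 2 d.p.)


Formula: Mbps = payload_bytes * RPS * 8 / 1e6
Payload per request = 129 KB = 129 * 1024 = 132096 bytes
Total bytes/sec = 132096 * 3169 = 418612224
Total bits/sec = 418612224 * 8 = 3348897792
Mbps = 3348897792 / 1e6 = 3348.9

3348.9 Mbps


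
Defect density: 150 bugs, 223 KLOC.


Defect density = defects / KLOC
Defect density = 150 / 223
Defect density = 0.673 defects/KLOC

0.673 defects/KLOC


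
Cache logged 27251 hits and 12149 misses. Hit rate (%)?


Formula: hit rate = hits / (hits + misses) * 100
hit rate = 27251 / (27251 + 12149) * 100
hit rate = 27251 / 39400 * 100
hit rate = 69.16%

69.16%


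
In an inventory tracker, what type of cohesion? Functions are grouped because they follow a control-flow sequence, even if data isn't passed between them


Reasoning: Grouped by order of execution within a routine, not by data flow
Type: Procedural cohesion

Procedural cohesion


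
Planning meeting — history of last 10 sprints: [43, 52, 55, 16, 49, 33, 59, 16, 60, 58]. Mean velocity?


Formula: Avg velocity = Total points / Number of sprints
Points: [43, 52, 55, 16, 49, 33, 59, 16, 60, 58]
Sum = 43 + 52 + 55 + 16 + 49 + 33 + 59 + 16 + 60 + 58 = 441
Avg velocity = 441 / 10 = 44.1 points/sprint

44.1 points/sprint


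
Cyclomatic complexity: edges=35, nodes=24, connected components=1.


Formula: V(G) = E - N + 2P
V(G) = 35 - 24 + 2*1
V(G) = 11 + 2
V(G) = 13

13


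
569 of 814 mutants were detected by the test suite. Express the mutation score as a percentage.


Mutation score = killed / total * 100
Mutation score = 569 / 814 * 100
Mutation score = 69.9%

69.9%


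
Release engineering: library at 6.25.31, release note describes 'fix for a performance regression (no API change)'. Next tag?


Current: 6.25.31
Change category: 'fix for a performance regression (no API change)' → patch bump
SemVer rule: patch bump → increment PATCH (MAJOR and MINOR unchanged)
New: 6.25.32

6.25.32


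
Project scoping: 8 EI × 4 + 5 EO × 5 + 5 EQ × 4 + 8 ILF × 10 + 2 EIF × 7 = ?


UFP = EI*4 + EO*5 + EQ*4 + ILF*10 + EIF*7
UFP = 8*4 + 5*5 + 5*4 + 8*10 + 2*7
UFP = 32 + 25 + 20 + 80 + 14
UFP = 171

171


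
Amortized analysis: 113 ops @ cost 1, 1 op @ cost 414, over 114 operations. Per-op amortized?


Formula: Amortized cost = Total cost / Operations
Total cost = (113 * 1) + (1 * 414)
Total cost = 113 + 414 = 527
Amortized = 527 / 114 = 4.6228

4.6228


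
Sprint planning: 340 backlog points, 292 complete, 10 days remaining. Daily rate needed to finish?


Formula: Required rate = Remaining points / Days left
Remaining = 340 - 292 = 48 points
Required rate = 48 / 10 = 4.8 points/day

4.8 points/day


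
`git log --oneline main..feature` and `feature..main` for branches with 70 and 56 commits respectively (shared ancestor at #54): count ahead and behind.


Common ancestor: commit #54
feature commits after divergence: 70 - 54 = 16
main commits after divergence: 56 - 54 = 2
feature is 16 commits ahead of main
main is 2 commits ahead of feature

feature ahead: 16, main ahead: 2


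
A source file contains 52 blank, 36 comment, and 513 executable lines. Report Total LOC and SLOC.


Total LOC = blank + comment + code
Total LOC = 52 + 36 + 513 = 601
SLOC (source only) = code = 513

Total LOC: 601, SLOC: 513


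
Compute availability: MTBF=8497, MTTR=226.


Availability = MTBF / (MTBF + MTTR)
Availability = 8497 / (8497 + 226)
Availability = 8497 / 8723
Availability = 97.4091%

97.4091%


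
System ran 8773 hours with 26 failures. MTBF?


Formula: MTBF = Total operating time / Number of failures
MTBF = 8773 / 26
MTBF = 337.42 hours

337.42 hours


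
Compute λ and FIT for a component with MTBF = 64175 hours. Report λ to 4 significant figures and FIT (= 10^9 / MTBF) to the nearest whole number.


Formula: λ = 1 / MTBF; FIT = λ × 1e9 = 1e9 / MTBF
λ = 1 / 64175 ≈ 1.558e-05 failures/hour
FIT = 1e9 / 64175 ≈ 15582 failures per 1e9 hours (nearest whole number)

λ = 1.558e-05 /h, FIT = 15582


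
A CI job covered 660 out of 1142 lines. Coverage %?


Coverage = covered / total * 100
Coverage = 660 / 1142 * 100
Coverage = 57.79%

57.79%


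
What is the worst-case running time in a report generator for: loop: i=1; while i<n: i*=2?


Reasoning: i doubles each step so iterations are log2(n)
Complexity: O(log n)

O(log n)


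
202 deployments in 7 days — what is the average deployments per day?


Formula: deployments per day = releases / days
= 202 / 7
= 28.857 deploys/day
(equivalently, 202.0 deploys/week)

28.857 deploys/day


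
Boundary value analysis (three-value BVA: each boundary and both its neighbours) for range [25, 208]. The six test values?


Range: [25, 208]
Boundaries: just below min, min, min+1, max-1, max, just above max
Values: [24, 25, 26, 207, 208, 209]

[24, 25, 26, 207, 208, 209]


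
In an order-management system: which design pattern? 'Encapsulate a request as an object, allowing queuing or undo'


This matches the Command pattern

Command


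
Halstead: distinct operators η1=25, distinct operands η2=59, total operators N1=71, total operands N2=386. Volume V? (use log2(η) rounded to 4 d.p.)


Formula: V = N * log2(η), where N = N1 + N2 and η = η1 + η2
η = 25 + 59 = 84
N = 71 + 386 = 457
log2(84) ≈ 6.3923
V = 457 * 6.3923 = 2921.28

2921.28


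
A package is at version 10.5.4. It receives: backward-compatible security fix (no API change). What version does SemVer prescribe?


Current: 10.5.4
Change category: 'backward-compatible security fix (no API change)' → patch bump
SemVer rule: patch bump → increment PATCH (MAJOR and MINOR unchanged)
New: 10.5.5

10.5.5


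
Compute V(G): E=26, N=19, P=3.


Formula: V(G) = E - N + 2P
V(G) = 26 - 19 + 2*3
V(G) = 7 + 6
V(G) = 13

13


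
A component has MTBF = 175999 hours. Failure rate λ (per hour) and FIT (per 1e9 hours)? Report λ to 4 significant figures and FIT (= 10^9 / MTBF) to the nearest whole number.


Formula: λ = 1 / MTBF; FIT = λ × 1e9 = 1e9 / MTBF
λ = 1 / 175999 ≈ 5.682e-06 failures/hour
FIT = 1e9 / 175999 ≈ 5682 failures per 1e9 hours (nearest whole number)

λ = 5.682e-06 /h, FIT = 5682


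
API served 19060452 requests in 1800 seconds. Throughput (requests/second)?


Formula: throughput = requests / seconds
throughput = 19060452 / 1800
throughput = 10589.14 requests/second

10589.14 requests/second


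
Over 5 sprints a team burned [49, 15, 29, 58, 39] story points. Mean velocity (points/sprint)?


Formula: Avg velocity = Total points / Number of sprints
Points: [49, 15, 29, 58, 39]
Sum = 49 + 15 + 29 + 58 + 39 = 190
Avg velocity = 190 / 5 = 38.0 points/sprint

38.0 points/sprint


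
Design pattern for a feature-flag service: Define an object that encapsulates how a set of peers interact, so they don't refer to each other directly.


This matches the Mediator pattern

Mediator


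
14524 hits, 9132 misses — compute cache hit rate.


Formula: hit rate = hits / (hits + misses) * 100
hit rate = 14524 / (14524 + 9132) * 100
hit rate = 14524 / 23656 * 100
hit rate = 61.4%

61.4%


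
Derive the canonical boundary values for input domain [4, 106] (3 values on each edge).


Range: [4, 106]
Boundaries: just below min, min, min+1, max-1, max, just above max
Values: [3, 4, 5, 105, 106, 107]

[3, 4, 5, 105, 106, 107]


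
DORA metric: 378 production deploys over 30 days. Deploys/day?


Formula: deployments per day = releases / days
= 378 / 30
= 12.6 deploys/day
(equivalently, 88.2 deploys/week)

12.6 deploys/day


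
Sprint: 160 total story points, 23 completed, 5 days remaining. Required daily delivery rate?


Formula: Required rate = Remaining points / Days left
Remaining = 160 - 23 = 137 points
Required rate = 137 / 5 = 27.4 points/day

27.4 points/day


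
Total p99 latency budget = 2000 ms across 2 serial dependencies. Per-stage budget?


Formula: per_stage = total_budget / stages
per_stage = 2000 / 2
per_stage = 1000.0 ms

1000.0 ms


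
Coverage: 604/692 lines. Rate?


Coverage = covered / total * 100
Coverage = 604 / 692 * 100
Coverage = 87.28%

87.28%


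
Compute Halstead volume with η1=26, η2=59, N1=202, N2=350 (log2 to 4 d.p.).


Formula: V = N * log2(η), where N = N1 + N2 and η = η1 + η2
η = 26 + 59 = 85
N = 202 + 350 = 552
log2(85) ≈ 6.4094
V = 552 * 6.4094 = 3537.99

3537.99


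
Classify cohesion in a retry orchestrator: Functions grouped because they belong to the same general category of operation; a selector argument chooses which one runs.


Reasoning: Grouped by category of activity, not by data or sequence
Type: Logical cohesion

Logical cohesion


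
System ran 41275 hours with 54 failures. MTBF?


Formula: MTBF = Total operating time / Number of failures
MTBF = 41275 / 54
MTBF = 764.35 hours

764.35 hours


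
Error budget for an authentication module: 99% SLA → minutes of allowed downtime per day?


Formula: allowed downtime = period * (100 - SLA) / 100
Period (day) = 1440 minutes
Unavailability fraction = (100 - 99.0) / 100
Allowed downtime = 1440 * (100 - 99.0) / 100
Allowed downtime = 14.4 minutes

14.4 minutes


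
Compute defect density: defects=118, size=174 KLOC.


Defect density = defects / KLOC
Defect density = 118 / 174
Defect density = 0.678 defects/KLOC

0.678 defects/KLOC


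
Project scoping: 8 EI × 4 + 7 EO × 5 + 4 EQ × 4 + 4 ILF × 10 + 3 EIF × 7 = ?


UFP = EI*4 + EO*5 + EQ*4 + ILF*10 + EIF*7
UFP = 8*4 + 7*5 + 4*4 + 4*10 + 3*7
UFP = 32 + 35 + 16 + 40 + 21
UFP = 144

144


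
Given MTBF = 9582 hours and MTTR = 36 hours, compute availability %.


Availability = MTBF / (MTBF + MTTR)
Availability = 9582 / (9582 + 36)
Availability = 9582 / 9618
Availability = 99.6257%

99.6257%


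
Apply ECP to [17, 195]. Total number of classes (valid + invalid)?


Valid range: [17, 195]
Class 1: x < 17 — invalid
Class 2: 17 ≤ x ≤ 195 — valid
Class 3: x > 195 — invalid
Total equivalence classes: 3

3 equivalence classes


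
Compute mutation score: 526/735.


Mutation score = killed / total * 100
Mutation score = 526 / 735 * 100
Mutation score = 71.56%

71.56%


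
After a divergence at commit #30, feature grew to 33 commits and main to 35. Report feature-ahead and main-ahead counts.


Common ancestor: commit #30
feature commits after divergence: 33 - 30 = 3
main commits after divergence: 35 - 30 = 5
feature is 3 commits ahead of main
main is 5 commits ahead of feature

feature ahead: 3, main ahead: 5


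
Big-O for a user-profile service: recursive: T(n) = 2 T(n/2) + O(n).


Reasoning: master theorem case 2 (merge-sort recurrence)
Complexity: O(n log n)

O(n log n)


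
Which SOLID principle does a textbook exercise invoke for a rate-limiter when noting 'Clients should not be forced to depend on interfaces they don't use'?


This describes the Interface Segregation Principle (ISP)

Interface Segregation Principle (ISP)


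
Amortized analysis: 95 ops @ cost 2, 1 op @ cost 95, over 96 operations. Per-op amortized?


Formula: Amortized cost = Total cost / Operations
Total cost = (95 * 2) + (1 * 95)
Total cost = 190 + 95 = 285
Amortized = 285 / 96 = 2.9688

2.9688


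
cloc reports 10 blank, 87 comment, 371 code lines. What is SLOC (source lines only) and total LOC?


Total LOC = blank + comment + code
Total LOC = 10 + 87 + 371 = 468
SLOC (source only) = code = 371

Total LOC: 468, SLOC: 371


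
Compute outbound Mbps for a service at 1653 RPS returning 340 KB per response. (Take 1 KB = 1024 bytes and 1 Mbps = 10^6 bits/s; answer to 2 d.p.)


Formula: Mbps = payload_bytes * RPS * 8 / 1e6
Payload per request = 340 KB = 340 * 1024 = 348160 bytes
Total bytes/sec = 348160 * 1653 = 575508480
Total bits/sec = 575508480 * 8 = 4604067840
Mbps = 4604067840 / 1e6 = 4604.07

4604.07 Mbps


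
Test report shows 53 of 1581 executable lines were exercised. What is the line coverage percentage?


Coverage = covered / total * 100
Coverage = 53 / 1581 * 100
Coverage = 3.35%

3.35%


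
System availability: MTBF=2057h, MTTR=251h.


Availability = MTBF / (MTBF + MTTR)
Availability = 2057 / (2057 + 251)
Availability = 2057 / 2308
Availability = 89.1248%

89.1248%


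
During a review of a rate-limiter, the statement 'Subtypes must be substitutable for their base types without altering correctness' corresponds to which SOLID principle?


This describes the Liskov Substitution Principle (LSP)

Liskov Substitution Principle (LSP)


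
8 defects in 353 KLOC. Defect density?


Defect density = defects / KLOC
Defect density = 8 / 353
Defect density = 0.023 defects/KLOC

0.023 defects/KLOC


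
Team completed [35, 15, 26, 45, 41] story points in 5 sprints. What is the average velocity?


Formula: Avg velocity = Total points / Number of sprints
Points: [35, 15, 26, 45, 41]
Sum = 35 + 15 + 26 + 45 + 41 = 162
Avg velocity = 162 / 5 = 32.4 points/sprint

32.4 points/sprint


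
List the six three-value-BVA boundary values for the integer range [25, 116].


Range: [25, 116]
Boundaries: just below min, min, min+1, max-1, max, just above max
Values: [24, 25, 26, 115, 116, 117]

[24, 25, 26, 115, 116, 117]


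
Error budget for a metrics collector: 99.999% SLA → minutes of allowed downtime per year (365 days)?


Formula: allowed downtime = period * (100 - SLA) / 100
Period (year (365 days)) = 525600 minutes
Unavailability fraction = (100 - 99.999) / 100
Allowed downtime = 525600 * (100 - 99.999) / 100
Allowed downtime = 5.256 minutes

5.256 minutes


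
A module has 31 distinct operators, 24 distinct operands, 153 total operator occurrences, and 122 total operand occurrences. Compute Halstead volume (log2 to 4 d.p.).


Formula: V = N * log2(η), where N = N1 + N2 and η = η1 + η2
η = 31 + 24 = 55
N = 153 + 122 = 275
log2(55) ≈ 5.7814
V = 275 * 5.7814 = 1589.89

1589.89


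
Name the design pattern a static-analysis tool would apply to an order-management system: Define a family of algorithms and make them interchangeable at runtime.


This matches the Strategy pattern

Strategy


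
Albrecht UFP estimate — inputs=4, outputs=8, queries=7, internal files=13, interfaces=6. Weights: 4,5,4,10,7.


UFP = EI*4 + EO*5 + EQ*4 + ILF*10 + EIF*7
UFP = 4*4 + 8*5 + 7*4 + 13*10 + 6*7
UFP = 16 + 40 + 28 + 130 + 42
UFP = 256

256


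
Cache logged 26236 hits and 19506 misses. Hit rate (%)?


Formula: hit rate = hits / (hits + misses) * 100
hit rate = 26236 / (26236 + 19506) * 100
hit rate = 26236 / 45742 * 100
hit rate = 57.36%

57.36%


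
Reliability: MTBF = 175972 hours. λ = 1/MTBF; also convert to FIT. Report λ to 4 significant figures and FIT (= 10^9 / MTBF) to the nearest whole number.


Formula: λ = 1 / MTBF; FIT = λ × 1e9 = 1e9 / MTBF
λ = 1 / 175972 ≈ 5.683e-06 failures/hour
FIT = 1e9 / 175972 ≈ 5683 failures per 1e9 hours (nearest whole number)

λ = 5.683e-06 /h, FIT = 5683


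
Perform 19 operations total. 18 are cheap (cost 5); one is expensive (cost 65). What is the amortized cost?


Formula: Amortized cost = Total cost / Operations
Total cost = (18 * 5) + (1 * 65)
Total cost = 90 + 65 = 155
Amortized = 155 / 19 = 8.1579

8.1579


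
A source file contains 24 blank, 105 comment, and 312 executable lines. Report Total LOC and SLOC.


Total LOC = blank + comment + code
Total LOC = 24 + 105 + 312 = 441
SLOC (source only) = code = 312

Total LOC: 441, SLOC: 312


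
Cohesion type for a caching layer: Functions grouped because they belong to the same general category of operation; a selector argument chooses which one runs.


Reasoning: Grouped by category of activity, not by data or sequence
Type: Logical cohesion

Logical cohesion


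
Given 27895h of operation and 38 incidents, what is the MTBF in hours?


Formula: MTBF = Total operating time / Number of failures
MTBF = 27895 / 38
MTBF = 734.08 hours

734.08 hours


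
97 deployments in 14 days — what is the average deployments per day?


Formula: deployments per day = releases / days
= 97 / 14
= 6.929 deploys/day
(equivalently, 48.5 deploys/week)

6.929 deploys/day


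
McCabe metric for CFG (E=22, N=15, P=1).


Formula: V(G) = E - N + 2P
V(G) = 22 - 15 + 2*1
V(G) = 7 + 2
V(G) = 9

9


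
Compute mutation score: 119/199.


Mutation score = killed / total * 100
Mutation score = 119 / 199 * 100
Mutation score = 59.8%

59.8%


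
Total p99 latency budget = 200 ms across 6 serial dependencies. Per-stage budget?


Formula: per_stage = total_budget / stages
per_stage = 200 / 6
per_stage = 33.33 ms

33.33 ms


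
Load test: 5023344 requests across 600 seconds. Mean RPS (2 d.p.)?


Formula: throughput = requests / seconds
throughput = 5023344 / 600
throughput = 8372.24 requests/second

8372.24 requests/second


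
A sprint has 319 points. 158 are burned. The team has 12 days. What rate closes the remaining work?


Formula: Required rate = Remaining points / Days left
Remaining = 319 - 158 = 161 points
Required rate = 161 / 12 = 13.42 points/day

13.42 points/day


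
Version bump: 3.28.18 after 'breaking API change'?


Current: 3.28.18
Change category: 'breaking API change' → major bump
SemVer rule: major bump → increment MAJOR, reset MINOR and PATCH to 0
New: 4.0.0

4.0.0


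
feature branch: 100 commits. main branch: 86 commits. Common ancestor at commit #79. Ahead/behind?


Common ancestor: commit #79
feature commits after divergence: 100 - 79 = 21
main commits after divergence: 86 - 79 = 7
feature is 21 commits ahead of main
main is 7 commits ahead of feature

feature ahead: 21, main ahead: 7


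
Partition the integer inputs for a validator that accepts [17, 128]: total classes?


Valid range: [17, 128]
Class 1: x < 17 — invalid
Class 2: 17 ≤ x ≤ 128 — valid
Class 3: x > 128 — invalid
Total equivalence classes: 3

3 equivalence classes


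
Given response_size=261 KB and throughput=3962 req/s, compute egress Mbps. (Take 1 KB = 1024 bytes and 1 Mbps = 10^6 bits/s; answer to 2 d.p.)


Formula: Mbps = payload_bytes * RPS * 8 / 1e6
Payload per request = 261 KB = 261 * 1024 = 267264 bytes
Total bytes/sec = 267264 * 3962 = 1058899968
Total bits/sec = 1058899968 * 8 = 8471199744
Mbps = 8471199744 / 1e6 = 8471.2

8471.2 Mbps
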